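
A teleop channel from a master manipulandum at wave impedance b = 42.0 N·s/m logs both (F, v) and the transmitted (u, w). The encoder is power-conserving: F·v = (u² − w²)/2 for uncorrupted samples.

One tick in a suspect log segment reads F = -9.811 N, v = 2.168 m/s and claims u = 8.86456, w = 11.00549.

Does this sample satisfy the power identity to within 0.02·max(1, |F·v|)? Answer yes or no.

yes

F·v = (-9.811)×2.168 = -21.2702 W.
(u² − w²)/2 = (78.5804 − 121.1208)/2 = -21.2702 W.
|Δ| = 0.0001;  2% of max(1, |F·v|) = 0.4254.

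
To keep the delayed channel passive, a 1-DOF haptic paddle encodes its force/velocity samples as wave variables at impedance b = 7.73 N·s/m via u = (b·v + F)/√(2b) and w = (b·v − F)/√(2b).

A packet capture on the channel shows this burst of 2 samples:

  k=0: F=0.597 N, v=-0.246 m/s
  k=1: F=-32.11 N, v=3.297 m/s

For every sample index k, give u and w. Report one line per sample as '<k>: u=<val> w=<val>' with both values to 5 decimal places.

0: u=-0.33179 w=-0.63546
1: u=-1.68472 w=14.64826

k=0: b·v=7.73×(-0.246)=-1.90158; √(2b)=3.93192; u=(-1.90158+0.597)/3.93192=-0.33179, w=(-1.90158−0.597)/3.93192=-0.63546
k=1: b·v=7.73×3.297=25.48581; √(2b)=3.93192; u=(25.48581+(-32.11))/3.93192=-1.68472, w=(25.48581−(-32.11))/3.93192=14.64826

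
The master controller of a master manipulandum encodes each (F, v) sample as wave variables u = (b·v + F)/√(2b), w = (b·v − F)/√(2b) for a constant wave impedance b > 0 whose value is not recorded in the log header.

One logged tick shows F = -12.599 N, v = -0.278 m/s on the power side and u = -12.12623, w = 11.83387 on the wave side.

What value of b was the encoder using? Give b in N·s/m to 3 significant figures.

b = 0.553 N·s/m

u + w = -0.29236;  u + w = √(2b)·v, so √(2b) = -0.29236/(-0.278) = 1.05165.
b = (√(2b))²/2 = 1.10598/2 = 0.55299.
(Check via u − w = 2F/√(2b): u − w = -23.96010, 2F/√(2b) = -23.96034.)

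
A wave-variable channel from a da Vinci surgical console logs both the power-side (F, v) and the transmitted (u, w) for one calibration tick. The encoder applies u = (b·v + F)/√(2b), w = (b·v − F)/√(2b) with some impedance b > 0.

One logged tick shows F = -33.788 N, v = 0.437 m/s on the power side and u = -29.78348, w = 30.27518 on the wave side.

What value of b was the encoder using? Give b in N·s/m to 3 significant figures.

b = 0.633 N·s/m

u + w = 0.49170;  u + w = √(2b)·v, so √(2b) = 0.49170/0.437 = 1.12517.
b = (√(2b))²/2 = 1.26601/2 = 0.63301.
(Check via u − w = 2F/√(2b): u − w = -60.05866, 2F/√(2b) = -60.05839.)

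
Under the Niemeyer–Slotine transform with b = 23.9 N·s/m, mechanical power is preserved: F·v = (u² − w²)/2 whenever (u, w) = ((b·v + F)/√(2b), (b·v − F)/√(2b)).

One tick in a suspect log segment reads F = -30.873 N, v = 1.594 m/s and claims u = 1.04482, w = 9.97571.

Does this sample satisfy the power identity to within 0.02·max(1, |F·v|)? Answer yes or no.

yes

F·v = (-30.873)×1.594 = -49.2116 W.
(u² − w²)/2 = (1.0916 − 99.5148)/2 = -49.2116 W.
|Δ| = 0.0000;  2% of max(1, |F·v|) = 0.9842.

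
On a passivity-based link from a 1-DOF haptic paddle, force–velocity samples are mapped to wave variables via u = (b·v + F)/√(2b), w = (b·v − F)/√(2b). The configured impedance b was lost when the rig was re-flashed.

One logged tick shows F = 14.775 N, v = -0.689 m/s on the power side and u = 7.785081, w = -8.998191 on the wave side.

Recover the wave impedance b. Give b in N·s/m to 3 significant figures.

b = 1.55 N·s/m

u + w = -1.213110;  u + w = √(2b)·v, so √(2b) = -1.213110/(-0.689) = 1.760682.
b = (√(2b))²/2 = 3.100002/2 = 1.550001.
(Check via u − w = 2F/√(2b): u − w = 16.783272, 2F/√(2b) = 16.783268.)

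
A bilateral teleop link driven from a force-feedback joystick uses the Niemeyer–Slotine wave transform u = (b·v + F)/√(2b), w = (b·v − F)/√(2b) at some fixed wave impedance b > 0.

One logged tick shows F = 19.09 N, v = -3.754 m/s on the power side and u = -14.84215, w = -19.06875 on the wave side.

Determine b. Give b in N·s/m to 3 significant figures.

b = 40.8 N·s/m

u + w = -33.9109;  u + w = √(2b)·v, so √(2b) = -33.9109/(-3.754) = 9.0333.
b = (√(2b))²/2 = 81.6000/2 = 40.8000.
(Check via u − w = 2F/√(2b): u − w = 4.2266, 2F/√(2b) = 4.2266.)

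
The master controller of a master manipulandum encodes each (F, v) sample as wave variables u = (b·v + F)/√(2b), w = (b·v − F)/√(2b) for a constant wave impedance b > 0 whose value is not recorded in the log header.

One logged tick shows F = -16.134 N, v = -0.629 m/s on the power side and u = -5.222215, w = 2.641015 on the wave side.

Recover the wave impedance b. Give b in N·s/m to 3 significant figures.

u + w = -2.581200;  u + w = √(2b)·v, so √(2b) = -2.581200/(-0.629) = 4.103657.
b = (√(2b))²/2 = 16.839997/2 = 8.419999.
(Check via u − w = 2F/√(2b): u − w = -7.863230, 2F/√(2b) = -7.863231.)

b = 8.42 N·s/m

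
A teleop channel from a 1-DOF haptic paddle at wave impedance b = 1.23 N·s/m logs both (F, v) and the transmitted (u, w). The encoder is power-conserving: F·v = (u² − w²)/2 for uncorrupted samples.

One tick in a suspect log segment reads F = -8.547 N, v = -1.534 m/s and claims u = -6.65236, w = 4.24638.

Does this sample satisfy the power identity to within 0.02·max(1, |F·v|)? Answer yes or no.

F·v = (-8.547)×(-1.534) = 13.11110 W.
(u² − w²)/2 = (44.25389 − 18.03174)/2 = 13.11108 W.
|Δ| = 0.00002;  2% of max(1, |F·v|) = 0.26222.

yes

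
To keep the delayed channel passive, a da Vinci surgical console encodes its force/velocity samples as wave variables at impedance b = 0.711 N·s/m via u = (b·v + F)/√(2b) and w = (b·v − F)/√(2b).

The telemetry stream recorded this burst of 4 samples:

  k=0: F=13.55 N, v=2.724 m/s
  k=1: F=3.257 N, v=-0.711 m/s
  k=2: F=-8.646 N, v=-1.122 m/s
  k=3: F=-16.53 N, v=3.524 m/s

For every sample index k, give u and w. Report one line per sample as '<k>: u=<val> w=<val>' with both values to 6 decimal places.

k=0: b·v=0.711×2.724=1.936764; √(2b)=1.192476; u=(1.936764+13.55)/1.192476=12.987061, w=(1.936764−13.55)/1.192476=-9.738755
k=1: b·v=0.711×(-0.711)=-0.505521; √(2b)=1.192476; u=(-0.505521+3.257)/1.192476=2.307366, w=(-0.505521−3.257)/1.192476=-3.155216
k=2: b·v=0.711×(-1.122)=-0.797742; √(2b)=1.192476; u=(-0.797742+(-8.646))/1.192476=-7.919437, w=(-0.797742−(-8.646))/1.192476=6.581479
k=3: b·v=0.711×3.524=2.505564; √(2b)=1.192476; u=(2.505564+(-16.53))/1.192476=-11.760766, w=(2.505564−(-16.53))/1.192476=15.963053

0: u=12.987061 w=-9.738755
1: u=2.307366 w=-3.155216
2: u=-7.919437 w=6.581479
3: u=-11.760766 w=15.963053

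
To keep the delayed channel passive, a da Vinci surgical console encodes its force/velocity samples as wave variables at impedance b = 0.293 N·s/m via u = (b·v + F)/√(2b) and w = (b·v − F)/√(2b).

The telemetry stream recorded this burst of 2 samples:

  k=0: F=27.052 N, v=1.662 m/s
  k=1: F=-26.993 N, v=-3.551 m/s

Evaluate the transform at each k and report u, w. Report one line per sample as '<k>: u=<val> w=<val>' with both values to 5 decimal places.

0: u=35.97484 w=-34.70256
1: u=-36.62078 w=33.90247

k=0: b·v=0.293×1.662=0.48697; √(2b)=0.76551; u=(0.48697+27.052)/0.76551=35.97484, w=(0.48697−27.052)/0.76551=-34.70256
k=1: b·v=0.293×(-3.551)=-1.04044; √(2b)=0.76551; u=(-1.04044+(-26.993))/0.76551=-36.62078, w=(-1.04044−(-26.993))/0.76551=33.90247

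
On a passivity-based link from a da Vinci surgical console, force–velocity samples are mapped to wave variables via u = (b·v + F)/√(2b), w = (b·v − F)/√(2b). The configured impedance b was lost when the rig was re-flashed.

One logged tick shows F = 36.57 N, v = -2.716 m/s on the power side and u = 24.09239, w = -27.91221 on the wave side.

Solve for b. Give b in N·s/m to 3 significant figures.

u + w = -3.8198;  u + w = √(2b)·v, so √(2b) = -3.8198/(-2.716) = 1.4064.
b = (√(2b))²/2 = 1.9780/2 = 0.9890.
(Check via u − w = 2F/√(2b): u − w = 52.0046, 2F/√(2b) = 52.0046.)

b = 0.989 N·s/m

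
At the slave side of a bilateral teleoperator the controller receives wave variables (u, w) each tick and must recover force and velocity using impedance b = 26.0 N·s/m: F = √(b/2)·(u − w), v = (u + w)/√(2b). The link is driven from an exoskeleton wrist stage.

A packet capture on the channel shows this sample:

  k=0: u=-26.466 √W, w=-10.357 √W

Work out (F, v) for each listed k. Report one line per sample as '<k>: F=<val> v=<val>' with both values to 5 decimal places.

k=0: u−w=-16.10900, u+w=-36.82300; √(b/2)=3.60555, √(2b)=7.21110; F=3.60555×(-16.109)=-58.08183, v=-36.82300/7.21110=-5.10643

0: F=-58.08183 v=-5.10643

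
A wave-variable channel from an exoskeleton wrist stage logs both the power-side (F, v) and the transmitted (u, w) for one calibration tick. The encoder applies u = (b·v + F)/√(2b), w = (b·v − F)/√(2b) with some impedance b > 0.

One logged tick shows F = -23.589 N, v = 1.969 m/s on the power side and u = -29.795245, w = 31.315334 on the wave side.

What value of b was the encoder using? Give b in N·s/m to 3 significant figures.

b = 0.298 N·s/m

u + w = 1.520089;  u + w = √(2b)·v, so √(2b) = 1.520089/1.969 = 0.772011.
b = (√(2b))²/2 = 0.596000/2 = 0.298000.
(Check via u − w = 2F/√(2b): u − w = -61.110579, 2F/√(2b) = -61.110555.)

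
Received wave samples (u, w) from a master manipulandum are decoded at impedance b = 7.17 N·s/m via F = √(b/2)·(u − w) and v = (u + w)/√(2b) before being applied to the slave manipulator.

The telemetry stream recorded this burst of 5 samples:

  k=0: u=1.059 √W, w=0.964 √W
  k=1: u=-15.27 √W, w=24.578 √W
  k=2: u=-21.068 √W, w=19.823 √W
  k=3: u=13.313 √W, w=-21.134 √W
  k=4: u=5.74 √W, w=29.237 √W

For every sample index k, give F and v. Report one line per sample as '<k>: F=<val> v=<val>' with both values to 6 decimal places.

k=0: u−w=0.095000, u+w=2.023000; √(b/2)=1.893410, √(2b)=3.786819; F=1.893410×0.095=0.179874, v=2.023000/3.786819=0.534221
k=1: u−w=-39.848000, u+w=9.308000; √(b/2)=1.893410, √(2b)=3.786819; F=1.893410×(-39.848)=-75.448587, v=9.308000/3.786819=2.458000
k=2: u−w=-40.891000, u+w=-1.245000; √(b/2)=1.893410, √(2b)=3.786819; F=1.893410×(-40.891)=-77.423413, v=-1.245000/3.786819=-0.328772
k=3: u−w=34.447000, u+w=-7.821000; √(b/2)=1.893410, √(2b)=3.786819; F=1.893410×34.447=65.222281, v=-7.821000/3.786819=-2.065322
k=4: u−w=-23.497000, u+w=34.977000; √(b/2)=1.893410, √(2b)=3.786819; F=1.893410×(-23.497)=-44.489446, v=34.977000/3.786819=9.236512

0: F=0.179874 v=0.534221
1: F=-75.448587 v=2.458000
2: F=-77.423413 v=-0.328772
3: F=65.222281 v=-2.065322
4: F=-44.489446 v=9.236512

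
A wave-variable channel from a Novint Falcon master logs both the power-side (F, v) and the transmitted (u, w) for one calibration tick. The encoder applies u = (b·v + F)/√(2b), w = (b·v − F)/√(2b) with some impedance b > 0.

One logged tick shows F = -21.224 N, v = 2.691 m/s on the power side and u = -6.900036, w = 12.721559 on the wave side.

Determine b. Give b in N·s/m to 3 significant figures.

u + w = 5.821523;  u + w = √(2b)·v, so √(2b) = 5.821523/2.691 = 2.163331.
b = (√(2b))²/2 = 4.680000/2 = 2.340000.
(Check via u − w = 2F/√(2b): u − w = -19.621595, 2F/√(2b) = -19.621595.)

b = 2.34 N·s/m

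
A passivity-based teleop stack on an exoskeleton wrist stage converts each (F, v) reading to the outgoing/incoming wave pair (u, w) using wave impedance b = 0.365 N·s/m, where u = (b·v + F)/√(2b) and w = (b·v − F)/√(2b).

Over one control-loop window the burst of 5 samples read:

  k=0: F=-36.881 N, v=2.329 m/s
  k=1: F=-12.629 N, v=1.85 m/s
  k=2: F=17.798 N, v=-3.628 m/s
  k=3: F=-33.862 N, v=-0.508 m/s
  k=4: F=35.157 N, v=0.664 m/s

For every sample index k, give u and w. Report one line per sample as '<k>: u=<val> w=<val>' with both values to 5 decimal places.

0: u=-42.17100 w=44.16089
1: u=-13.99081 w=15.57145
2: u=19.28110 w=-22.38087
3: u=-39.84949 w=39.41546
4: u=41.43182 w=-40.86450

k=0: b·v=0.365×2.329=0.85009; √(2b)=0.85440; u=(0.85009+(-36.881))/0.85440=-42.17100, w=(0.85009−(-36.881))/0.85440=44.16089
k=1: b·v=0.365×1.85=0.67525; √(2b)=0.85440; u=(0.67525+(-12.629))/0.85440=-13.99081, w=(0.67525−(-12.629))/0.85440=15.57145
k=2: b·v=0.365×(-3.628)=-1.32422; √(2b)=0.85440; u=(-1.32422+17.798)/0.85440=19.28110, w=(-1.32422−17.798)/0.85440=-22.38087
k=3: b·v=0.365×(-0.508)=-0.18542; √(2b)=0.85440; u=(-0.18542+(-33.862))/0.85440=-39.84949, w=(-0.18542−(-33.862))/0.85440=39.41546
k=4: b·v=0.365×0.664=0.24236; √(2b)=0.85440; u=(0.24236+35.157)/0.85440=41.43182, w=(0.24236−35.157)/0.85440=-40.86450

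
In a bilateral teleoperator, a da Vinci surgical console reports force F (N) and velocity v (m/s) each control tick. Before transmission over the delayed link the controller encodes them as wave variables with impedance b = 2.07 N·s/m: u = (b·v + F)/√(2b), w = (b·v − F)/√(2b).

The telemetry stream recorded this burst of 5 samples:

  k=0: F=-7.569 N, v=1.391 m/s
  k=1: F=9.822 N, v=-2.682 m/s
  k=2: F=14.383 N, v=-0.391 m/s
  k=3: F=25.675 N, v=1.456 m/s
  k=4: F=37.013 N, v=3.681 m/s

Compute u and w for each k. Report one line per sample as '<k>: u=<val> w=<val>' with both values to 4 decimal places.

k=0: b·v=2.07×1.391=2.8794; √(2b)=2.0347; u=(2.8794+(-7.569))/2.0347=-2.3048, w=(2.8794−(-7.569))/2.0347=5.1351
k=1: b·v=2.07×(-2.682)=-5.5517; √(2b)=2.0347; u=(-5.5517+9.822)/2.0347=2.0987, w=(-5.5517−9.822)/2.0347=-7.5558
k=2: b·v=2.07×(-0.391)=-0.8094; √(2b)=2.0347; u=(-0.8094+14.383)/2.0347=6.6711, w=(-0.8094−14.383)/2.0347=-7.4666
k=3: b·v=2.07×1.456=3.0139; √(2b)=2.0347; u=(3.0139+25.675)/2.0347=14.0998, w=(3.0139−25.675)/2.0347=-11.1373
k=4: b·v=2.07×3.681=7.6197; √(2b)=2.0347; u=(7.6197+37.013)/2.0347=21.9358, w=(7.6197−37.013)/2.0347=-14.4460

0: u=-2.3048 w=5.1351
1: u=2.0987 w=-7.5558
2: u=6.6711 w=-7.4666
3: u=14.0998 w=-11.1373
4: u=21.9358 w=-14.4460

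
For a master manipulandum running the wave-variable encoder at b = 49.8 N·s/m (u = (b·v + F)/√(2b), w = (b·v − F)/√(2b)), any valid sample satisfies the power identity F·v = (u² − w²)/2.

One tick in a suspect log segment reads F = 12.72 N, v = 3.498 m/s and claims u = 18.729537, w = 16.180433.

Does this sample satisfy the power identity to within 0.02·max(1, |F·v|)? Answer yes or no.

F·v = 12.72×3.498 = 44.494560 W.
(u² − w²)/2 = (350.795556 − 261.806412)/2 = 44.494572 W.
|Δ| = 0.000012;  2% of max(1, |F·v|) = 0.889891.

yes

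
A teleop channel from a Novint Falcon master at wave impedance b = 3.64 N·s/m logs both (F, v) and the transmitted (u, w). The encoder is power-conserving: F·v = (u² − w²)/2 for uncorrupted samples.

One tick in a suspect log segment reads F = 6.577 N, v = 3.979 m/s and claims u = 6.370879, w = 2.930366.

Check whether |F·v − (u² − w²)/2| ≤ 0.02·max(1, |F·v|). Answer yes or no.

F·v = 6.577×3.979 = 26.169883 W.
(u² − w²)/2 = (40.588099 − 8.587045)/2 = 16.000527 W.
|Δ| = 10.169356;  2% of max(1, |F·v|) = 0.523398.

no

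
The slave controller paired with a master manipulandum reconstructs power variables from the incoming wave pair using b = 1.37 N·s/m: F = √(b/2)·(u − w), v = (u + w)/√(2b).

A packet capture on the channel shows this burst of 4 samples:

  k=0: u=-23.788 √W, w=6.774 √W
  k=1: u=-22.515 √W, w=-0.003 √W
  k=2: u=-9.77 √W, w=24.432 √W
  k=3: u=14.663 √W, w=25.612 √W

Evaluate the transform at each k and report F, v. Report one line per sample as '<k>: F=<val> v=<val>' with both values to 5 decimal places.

k=0: u−w=-30.56200, u+w=-17.01400; √(b/2)=0.82765, √(2b)=1.65529; F=0.82765×(-30.562)=-25.29456, v=-17.01400/1.65529=-10.27853
k=1: u−w=-22.51200, u+w=-22.51800; √(b/2)=0.82765, √(2b)=1.65529; F=0.82765×(-22.512)=-18.63200, v=-22.51800/1.65529=-13.60362
k=2: u−w=-34.20200, u+w=14.66200; √(b/2)=0.82765, √(2b)=1.65529; F=0.82765×(-34.202)=-28.30719, v=14.66200/1.65529=8.85764
k=3: u−w=-10.94900, u+w=40.27500; √(b/2)=0.82765, √(2b)=1.65529; F=0.82765×(-10.949)=-9.06191, v=40.27500/1.65529=24.33102

0: F=-25.29456 v=-10.27853
1: F=-18.63200 v=-13.60362
2: F=-28.30719 v=8.85764
3: F=-9.06191 v=24.33102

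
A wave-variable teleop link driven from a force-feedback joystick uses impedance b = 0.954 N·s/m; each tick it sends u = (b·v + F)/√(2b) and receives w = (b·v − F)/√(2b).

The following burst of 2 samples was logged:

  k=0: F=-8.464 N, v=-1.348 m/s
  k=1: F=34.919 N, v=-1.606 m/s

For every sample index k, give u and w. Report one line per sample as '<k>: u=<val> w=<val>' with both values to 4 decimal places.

0: u=-7.0585 w=5.1965
1: u=24.1706 w=-26.3889

k=0: b·v=0.954×(-1.348)=-1.2860; √(2b)=1.3813; u=(-1.2860+(-8.464))/1.3813=-7.0585, w=(-1.2860−(-8.464))/1.3813=5.1965
k=1: b·v=0.954×(-1.606)=-1.5321; √(2b)=1.3813; u=(-1.5321+34.919)/1.3813=24.1706, w=(-1.5321−34.919)/1.3813=-26.3889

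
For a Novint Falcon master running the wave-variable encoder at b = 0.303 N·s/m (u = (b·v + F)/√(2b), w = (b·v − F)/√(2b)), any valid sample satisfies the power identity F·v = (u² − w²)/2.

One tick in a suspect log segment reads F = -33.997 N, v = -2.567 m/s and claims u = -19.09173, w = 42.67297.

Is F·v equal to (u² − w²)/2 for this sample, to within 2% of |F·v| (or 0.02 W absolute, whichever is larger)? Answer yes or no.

no

F·v = (-33.997)×(-2.567) = 87.27030 W.
(u² − w²)/2 = (364.49415 − 1820.98237)/2 = -728.24411 W.
|Δ| = 815.51441;  2% of max(1, |F·v|) = 1.74541.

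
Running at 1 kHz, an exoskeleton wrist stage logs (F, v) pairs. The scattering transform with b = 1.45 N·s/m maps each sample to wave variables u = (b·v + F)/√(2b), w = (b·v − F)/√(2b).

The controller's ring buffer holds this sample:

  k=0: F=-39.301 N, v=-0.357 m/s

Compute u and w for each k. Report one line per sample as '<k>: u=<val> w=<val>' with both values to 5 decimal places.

0: u=-23.38232 w=22.77437

k=0: b·v=1.45×(-0.357)=-0.51765; √(2b)=1.70294; u=(-0.51765+(-39.301))/1.70294=-23.38232, w=(-0.51765−(-39.301))/1.70294=22.77437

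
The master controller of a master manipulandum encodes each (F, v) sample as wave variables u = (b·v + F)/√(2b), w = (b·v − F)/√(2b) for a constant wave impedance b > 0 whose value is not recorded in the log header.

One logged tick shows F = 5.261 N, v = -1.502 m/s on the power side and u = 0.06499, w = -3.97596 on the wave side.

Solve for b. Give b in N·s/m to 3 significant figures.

u + w = -3.9110;  u + w = √(2b)·v, so √(2b) = -3.9110/(-1.502) = 2.6038.
b = (√(2b))²/2 = 6.7800/2 = 3.3900.
(Check via u − w = 2F/√(2b): u − w = 4.0410, 2F/√(2b) = 4.0410.)

b = 3.39 N·s/m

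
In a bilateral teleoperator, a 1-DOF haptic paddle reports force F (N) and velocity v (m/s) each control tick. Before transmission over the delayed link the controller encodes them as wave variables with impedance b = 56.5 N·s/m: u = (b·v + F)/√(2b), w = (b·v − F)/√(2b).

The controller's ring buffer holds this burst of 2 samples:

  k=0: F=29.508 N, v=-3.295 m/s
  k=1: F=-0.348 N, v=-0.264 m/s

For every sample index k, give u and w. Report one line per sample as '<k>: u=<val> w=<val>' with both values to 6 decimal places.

k=0: b·v=56.5×(-3.295)=-186.167500; √(2b)=10.630146; u=(-186.167500+29.508)/10.630146=-14.737286, w=(-186.167500−29.508)/10.630146=-20.289044
k=1: b·v=56.5×(-0.264)=-14.916000; √(2b)=10.630146; u=(-14.916000+(-0.348))/10.630146=-1.435916, w=(-14.916000−(-0.348))/10.630146=-1.370442

0: u=-14.737286 w=-20.289044
1: u=-1.435916 w=-1.370442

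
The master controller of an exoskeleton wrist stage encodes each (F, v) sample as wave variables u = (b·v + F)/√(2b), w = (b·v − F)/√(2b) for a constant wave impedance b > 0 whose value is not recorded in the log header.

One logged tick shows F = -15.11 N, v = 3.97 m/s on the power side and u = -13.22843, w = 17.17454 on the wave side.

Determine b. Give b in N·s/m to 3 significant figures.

u + w = 3.94611;  u + w = √(2b)·v, so √(2b) = 3.94611/3.97 = 0.99398.
b = (√(2b))²/2 = 0.98800/2 = 0.49400.
(Check via u − w = 2F/√(2b): u − w = -30.40297, 2F/√(2b) = -30.40295.)

b = 0.494 N·s/m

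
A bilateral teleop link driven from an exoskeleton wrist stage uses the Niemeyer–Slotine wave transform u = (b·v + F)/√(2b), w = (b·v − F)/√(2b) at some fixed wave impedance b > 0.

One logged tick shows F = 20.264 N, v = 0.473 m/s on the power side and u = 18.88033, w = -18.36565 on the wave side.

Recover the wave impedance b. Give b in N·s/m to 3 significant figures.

b = 0.592 N·s/m

u + w = 0.5147;  u + w = √(2b)·v, so √(2b) = 0.5147/0.473 = 1.0881.
b = (√(2b))²/2 = 1.1840/2 = 0.5920.
(Check via u − w = 2F/√(2b): u − w = 37.2460, 2F/√(2b) = 37.2459.)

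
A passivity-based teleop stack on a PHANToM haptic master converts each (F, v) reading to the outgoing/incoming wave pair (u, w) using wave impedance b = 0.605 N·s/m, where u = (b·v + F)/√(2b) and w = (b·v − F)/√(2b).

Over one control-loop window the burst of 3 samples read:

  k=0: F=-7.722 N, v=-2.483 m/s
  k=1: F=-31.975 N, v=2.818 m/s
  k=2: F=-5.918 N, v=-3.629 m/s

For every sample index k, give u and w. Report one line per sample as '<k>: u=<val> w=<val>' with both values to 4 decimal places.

k=0: b·v=0.605×(-2.483)=-1.5022; √(2b)=1.1000; u=(-1.5022+(-7.722))/1.1000=-8.3857, w=(-1.5022−(-7.722))/1.1000=5.6543
k=1: b·v=0.605×2.818=1.7049; √(2b)=1.1000; u=(1.7049+(-31.975))/1.1000=-27.5183, w=(1.7049−(-31.975))/1.1000=30.6181
k=2: b·v=0.605×(-3.629)=-2.1955; √(2b)=1.1000; u=(-2.1955+(-5.918))/1.1000=-7.3759, w=(-2.1955−(-5.918))/1.1000=3.3840

0: u=-8.3857 w=5.6543
1: u=-27.5183 w=30.6181
2: u=-7.3759 w=3.3840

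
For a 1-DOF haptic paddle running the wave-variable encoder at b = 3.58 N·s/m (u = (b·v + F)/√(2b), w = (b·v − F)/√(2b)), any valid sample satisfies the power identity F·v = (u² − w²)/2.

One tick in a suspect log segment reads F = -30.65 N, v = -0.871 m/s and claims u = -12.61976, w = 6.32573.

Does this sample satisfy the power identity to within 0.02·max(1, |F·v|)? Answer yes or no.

no

F·v = (-30.65)×(-0.871) = 26.6961 W.
(u² − w²)/2 = (159.2583 − 40.0149)/2 = 59.6217 W.
|Δ| = 32.9256;  2% of max(1, |F·v|) = 0.5339.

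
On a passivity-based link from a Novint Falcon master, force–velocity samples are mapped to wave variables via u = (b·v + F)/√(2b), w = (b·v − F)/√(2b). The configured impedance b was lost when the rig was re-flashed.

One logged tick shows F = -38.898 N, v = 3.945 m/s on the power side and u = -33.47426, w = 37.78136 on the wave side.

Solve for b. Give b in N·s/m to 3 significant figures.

b = 0.596 N·s/m

u + w = 4.30710;  u + w = √(2b)·v, so √(2b) = 4.30710/3.945 = 1.09179.
b = (√(2b))²/2 = 1.19200/2 = 0.59600.
(Check via u − w = 2F/√(2b): u − w = -71.25562, 2F/√(2b) = -71.25565.)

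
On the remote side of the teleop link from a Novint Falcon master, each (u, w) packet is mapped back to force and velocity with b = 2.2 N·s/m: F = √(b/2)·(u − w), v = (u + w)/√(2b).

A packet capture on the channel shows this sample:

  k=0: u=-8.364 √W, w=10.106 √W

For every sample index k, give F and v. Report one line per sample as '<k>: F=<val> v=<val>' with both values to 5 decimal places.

k=0: u−w=-18.47000, u+w=1.74200; √(b/2)=1.04881, √(2b)=2.09762; F=1.04881×(-18.47)=-19.37150, v=1.74200/2.09762=0.83047

0: F=-19.37150 v=0.83047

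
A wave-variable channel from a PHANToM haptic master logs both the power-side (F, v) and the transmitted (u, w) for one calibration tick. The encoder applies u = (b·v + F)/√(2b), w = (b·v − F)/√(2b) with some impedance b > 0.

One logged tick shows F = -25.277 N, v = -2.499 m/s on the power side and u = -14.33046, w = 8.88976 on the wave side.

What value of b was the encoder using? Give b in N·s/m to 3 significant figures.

u + w = -5.44070;  u + w = √(2b)·v, so √(2b) = -5.44070/(-2.499) = 2.17715.
b = (√(2b))²/2 = 4.73999/2 = 2.36999.
(Check via u − w = 2F/√(2b): u − w = -23.22022, 2F/√(2b) = -23.22026.)

b = 2.37 N·s/m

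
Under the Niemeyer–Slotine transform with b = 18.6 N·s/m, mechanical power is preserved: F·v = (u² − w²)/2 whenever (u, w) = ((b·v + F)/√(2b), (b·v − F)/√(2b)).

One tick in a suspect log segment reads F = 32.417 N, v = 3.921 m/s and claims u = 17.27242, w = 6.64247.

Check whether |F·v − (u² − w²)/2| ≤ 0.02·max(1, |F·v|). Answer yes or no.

F·v = 32.417×3.921 = 127.1071 W.
(u² − w²)/2 = (298.3365 − 44.1224)/2 = 127.1070 W.
|Δ| = 0.0000;  2% of max(1, |F·v|) = 2.5421.

yes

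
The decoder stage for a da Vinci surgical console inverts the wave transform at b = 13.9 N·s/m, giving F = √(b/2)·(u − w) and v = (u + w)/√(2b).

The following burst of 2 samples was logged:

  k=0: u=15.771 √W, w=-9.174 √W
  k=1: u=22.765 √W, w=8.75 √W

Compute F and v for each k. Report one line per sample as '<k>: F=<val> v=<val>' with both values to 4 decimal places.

k=0: u−w=24.9450, u+w=6.5970; √(b/2)=2.6363, √(2b)=5.2726; F=2.6363×24.945=65.7621, v=6.5970/5.2726=1.2512
k=1: u−w=14.0150, u+w=31.5150; √(b/2)=2.6363, √(2b)=5.2726; F=2.6363×14.015=36.9475, v=31.5150/5.2726=5.9772

0: F=65.7621 v=1.2512
1: F=36.9475 v=5.9772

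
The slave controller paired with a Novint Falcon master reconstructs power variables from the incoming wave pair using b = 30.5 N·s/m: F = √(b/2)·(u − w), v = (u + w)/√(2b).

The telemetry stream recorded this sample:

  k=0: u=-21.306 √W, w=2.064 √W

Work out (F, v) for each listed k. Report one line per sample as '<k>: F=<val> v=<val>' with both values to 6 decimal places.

0: F=-91.262767 v=-2.463686

k=0: u−w=-23.370000, u+w=-19.242000; √(b/2)=3.905125, √(2b)=7.810250; F=3.905125×(-23.37)=-91.262767, v=-19.242000/7.810250=-2.463686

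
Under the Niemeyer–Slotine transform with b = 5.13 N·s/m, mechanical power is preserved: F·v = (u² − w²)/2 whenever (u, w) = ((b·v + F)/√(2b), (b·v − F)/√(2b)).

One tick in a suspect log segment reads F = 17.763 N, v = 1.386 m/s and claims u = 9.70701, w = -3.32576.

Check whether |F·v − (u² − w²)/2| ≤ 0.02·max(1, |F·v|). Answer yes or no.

no

F·v = 17.763×1.386 = 24.61952 W.
(u² − w²)/2 = (94.22604 − 11.06068)/2 = 41.58268 W.
|Δ| = 16.96316;  2% of max(1, |F·v|) = 0.49239.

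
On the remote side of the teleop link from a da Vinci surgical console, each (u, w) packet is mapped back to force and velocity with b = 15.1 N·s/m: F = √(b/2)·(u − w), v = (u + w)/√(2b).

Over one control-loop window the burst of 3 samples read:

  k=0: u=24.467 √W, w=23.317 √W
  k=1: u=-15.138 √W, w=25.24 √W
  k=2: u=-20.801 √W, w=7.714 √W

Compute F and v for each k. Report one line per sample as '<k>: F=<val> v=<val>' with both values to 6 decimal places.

k=0: u−w=1.150000, u+w=47.784000; √(b/2)=2.747726, √(2b)=5.495453; F=2.747726×1.15=3.159885, v=47.784000/5.495453=8.695189
k=1: u−w=-40.378000, u+w=10.102000; √(b/2)=2.747726, √(2b)=5.495453; F=2.747726×(-40.378)=-110.947694, v=10.102000/5.495453=1.838247
k=2: u−w=-28.515000, u+w=-13.087000; √(b/2)=2.747726, √(2b)=5.495453; F=2.747726×(-28.515)=-78.351416, v=-13.087000/5.495453=-2.381423

0: F=3.159885 v=8.695189
1: F=-110.947694 v=1.838247
2: F=-78.351416 v=-2.381423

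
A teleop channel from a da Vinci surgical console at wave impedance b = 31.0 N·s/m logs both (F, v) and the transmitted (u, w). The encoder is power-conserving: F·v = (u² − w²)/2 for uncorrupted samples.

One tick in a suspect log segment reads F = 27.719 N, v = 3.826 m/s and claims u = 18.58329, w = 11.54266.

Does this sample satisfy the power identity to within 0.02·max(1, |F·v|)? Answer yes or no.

F·v = 27.719×3.826 = 106.0529 W.
(u² − w²)/2 = (345.3387 − 133.2330)/2 = 106.0528 W.
|Δ| = 0.0001;  2% of max(1, |F·v|) = 2.1211.

yes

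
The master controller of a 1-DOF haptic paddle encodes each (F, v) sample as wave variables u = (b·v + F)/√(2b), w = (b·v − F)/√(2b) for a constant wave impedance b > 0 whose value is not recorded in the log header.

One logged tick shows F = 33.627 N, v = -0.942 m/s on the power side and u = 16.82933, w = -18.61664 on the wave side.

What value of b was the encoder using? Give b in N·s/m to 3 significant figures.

u + w = -1.7873;  u + w = √(2b)·v, so √(2b) = -1.7873/(-0.942) = 1.8974.
b = (√(2b))²/2 = 3.6000/2 = 1.8000.
(Check via u − w = 2F/√(2b): u − w = 35.4460, 2F/√(2b) = 35.4462.)

b = 1.8 N·s/m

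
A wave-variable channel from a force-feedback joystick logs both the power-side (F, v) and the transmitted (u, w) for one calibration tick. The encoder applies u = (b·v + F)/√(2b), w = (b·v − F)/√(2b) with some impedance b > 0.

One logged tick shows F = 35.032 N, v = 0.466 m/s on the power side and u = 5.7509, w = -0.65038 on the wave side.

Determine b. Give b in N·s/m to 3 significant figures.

u + w = 5.10052;  u + w = √(2b)·v, so √(2b) = 5.10052/0.466 = 10.94532.
b = (√(2b))²/2 = 119.80007/2 = 59.90004.
(Check via u − w = 2F/√(2b): u − w = 6.40128, 2F/√(2b) = 6.40127.)

b = 59.9 N·s/m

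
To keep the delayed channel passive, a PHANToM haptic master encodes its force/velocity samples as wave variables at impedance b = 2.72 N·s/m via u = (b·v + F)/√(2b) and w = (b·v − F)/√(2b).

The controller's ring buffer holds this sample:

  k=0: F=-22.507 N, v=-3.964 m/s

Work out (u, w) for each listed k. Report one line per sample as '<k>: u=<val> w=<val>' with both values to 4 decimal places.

k=0: b·v=2.72×(-3.964)=-10.7821; √(2b)=2.3324; u=(-10.7821+(-22.507))/2.3324=-14.2726, w=(-10.7821−(-22.507))/2.3324=5.0270

0: u=-14.2726 w=5.0270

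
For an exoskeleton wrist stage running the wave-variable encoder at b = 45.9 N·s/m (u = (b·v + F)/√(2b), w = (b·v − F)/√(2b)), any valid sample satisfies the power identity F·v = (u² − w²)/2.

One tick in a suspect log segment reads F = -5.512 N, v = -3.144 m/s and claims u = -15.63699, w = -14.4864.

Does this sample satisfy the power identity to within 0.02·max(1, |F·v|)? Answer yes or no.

F·v = (-5.512)×(-3.144) = 17.32973 W.
(u² − w²)/2 = (244.51546 − 209.85578)/2 = 17.32984 W.
|Δ| = 0.00011;  2% of max(1, |F·v|) = 0.34659.

yes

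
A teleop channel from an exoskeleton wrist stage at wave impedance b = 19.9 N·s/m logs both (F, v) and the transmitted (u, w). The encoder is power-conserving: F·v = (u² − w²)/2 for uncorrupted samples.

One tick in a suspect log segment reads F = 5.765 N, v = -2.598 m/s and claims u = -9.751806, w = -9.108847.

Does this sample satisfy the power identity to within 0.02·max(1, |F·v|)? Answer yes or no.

no

F·v = 5.765×(-2.598) = -14.977470 W.
(u² − w²)/2 = (95.097720 − 82.971094)/2 = 6.063313 W.
|Δ| = 21.040783;  2% of max(1, |F·v|) = 0.299549.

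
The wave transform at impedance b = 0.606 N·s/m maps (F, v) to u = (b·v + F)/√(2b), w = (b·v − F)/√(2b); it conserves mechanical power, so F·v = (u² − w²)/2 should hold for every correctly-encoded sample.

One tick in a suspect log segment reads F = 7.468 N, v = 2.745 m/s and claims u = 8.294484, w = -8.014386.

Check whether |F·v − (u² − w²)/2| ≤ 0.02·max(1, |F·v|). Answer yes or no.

F·v = 7.468×2.745 = 20.499660 W.
(u² − w²)/2 = (68.798465 − 64.230383)/2 = 2.284041 W.
|Δ| = 18.215619;  2% of max(1, |F·v|) = 0.409993.

no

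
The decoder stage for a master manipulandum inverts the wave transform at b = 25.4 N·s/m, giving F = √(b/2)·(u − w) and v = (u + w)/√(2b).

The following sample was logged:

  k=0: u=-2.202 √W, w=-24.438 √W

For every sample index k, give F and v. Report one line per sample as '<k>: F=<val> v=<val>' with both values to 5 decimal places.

k=0: u−w=22.23600, u+w=-26.64000; √(b/2)=3.56371, √(2b)=7.12741; F=3.56371×22.236=79.24257, v=-26.64000/7.12741=-3.73768

0: F=79.24257 v=-3.73768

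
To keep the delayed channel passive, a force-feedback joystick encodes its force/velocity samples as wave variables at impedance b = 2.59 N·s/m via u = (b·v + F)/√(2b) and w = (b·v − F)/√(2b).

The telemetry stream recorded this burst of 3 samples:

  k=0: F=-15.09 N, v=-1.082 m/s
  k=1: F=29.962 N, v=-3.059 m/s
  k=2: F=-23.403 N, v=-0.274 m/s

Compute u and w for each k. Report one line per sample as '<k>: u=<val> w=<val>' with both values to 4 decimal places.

k=0: b·v=2.59×(-1.082)=-2.8024; √(2b)=2.2760; u=(-2.8024+(-15.09))/2.2760=-7.8615, w=(-2.8024−(-15.09))/2.2760=5.3989
k=1: b·v=2.59×(-3.059)=-7.9228; √(2b)=2.2760; u=(-7.9228+29.962)/2.2760=9.6835, w=(-7.9228−29.962)/2.2760=-16.6456
k=2: b·v=2.59×(-0.274)=-0.7097; √(2b)=2.2760; u=(-0.7097+(-23.403))/2.2760=-10.5945, w=(-0.7097−(-23.403))/2.2760=9.9709

0: u=-7.8615 w=5.3989
1: u=9.6835 w=-16.6456
2: u=-10.5945 w=9.9709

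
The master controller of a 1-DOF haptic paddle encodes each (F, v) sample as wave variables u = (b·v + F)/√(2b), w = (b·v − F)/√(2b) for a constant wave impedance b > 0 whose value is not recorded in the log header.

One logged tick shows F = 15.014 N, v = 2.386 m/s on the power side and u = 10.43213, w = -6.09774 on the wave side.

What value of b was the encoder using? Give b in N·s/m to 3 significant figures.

b = 1.65 N·s/m

u + w = 4.3344;  u + w = √(2b)·v, so √(2b) = 4.3344/2.386 = 1.8166.
b = (√(2b))²/2 = 3.3000/2 = 1.6500.
(Check via u − w = 2F/√(2b): u − w = 16.5299, 2F/√(2b) = 16.5298.)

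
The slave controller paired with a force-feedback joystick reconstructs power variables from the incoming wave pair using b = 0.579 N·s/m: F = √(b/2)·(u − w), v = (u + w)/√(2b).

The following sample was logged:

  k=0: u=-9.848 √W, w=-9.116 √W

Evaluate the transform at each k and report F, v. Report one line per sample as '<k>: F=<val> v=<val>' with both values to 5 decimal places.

k=0: u−w=-0.73200, u+w=-18.96400; √(b/2)=0.53805, √(2b)=1.07610; F=0.53805×(-0.732)=-0.39385, v=-18.96400/1.07610=-17.62283

0: F=-0.39385 v=-17.62283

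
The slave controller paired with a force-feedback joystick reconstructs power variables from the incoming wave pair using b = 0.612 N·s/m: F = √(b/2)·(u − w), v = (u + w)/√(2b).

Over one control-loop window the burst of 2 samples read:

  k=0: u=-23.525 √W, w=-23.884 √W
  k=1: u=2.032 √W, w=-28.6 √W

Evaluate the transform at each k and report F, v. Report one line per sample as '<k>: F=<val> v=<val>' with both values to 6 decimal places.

k=0: u−w=0.359000, u+w=-47.409000; √(b/2)=0.553173, √(2b)=1.106345; F=0.553173×0.359=0.198589, v=-47.409000/1.106345=-42.851900
k=1: u−w=30.632000, u+w=-26.568000; √(b/2)=0.553173, √(2b)=1.106345; F=0.553173×30.632=16.944785, v=-26.568000/1.106345=-24.014202

0: F=0.198589 v=-42.851900
1: F=16.944785 v=-24.014202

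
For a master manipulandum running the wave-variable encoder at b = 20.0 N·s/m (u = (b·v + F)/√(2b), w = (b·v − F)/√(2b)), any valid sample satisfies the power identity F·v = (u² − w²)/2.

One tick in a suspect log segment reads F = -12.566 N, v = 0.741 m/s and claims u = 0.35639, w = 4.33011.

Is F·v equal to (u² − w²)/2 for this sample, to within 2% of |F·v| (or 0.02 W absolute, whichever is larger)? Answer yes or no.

F·v = (-12.566)×0.741 = -9.31141 W.
(u² − w²)/2 = (0.12701 − 18.74985)/2 = -9.31142 W.
|Δ| = 0.00001;  2% of max(1, |F·v|) = 0.18623.

yes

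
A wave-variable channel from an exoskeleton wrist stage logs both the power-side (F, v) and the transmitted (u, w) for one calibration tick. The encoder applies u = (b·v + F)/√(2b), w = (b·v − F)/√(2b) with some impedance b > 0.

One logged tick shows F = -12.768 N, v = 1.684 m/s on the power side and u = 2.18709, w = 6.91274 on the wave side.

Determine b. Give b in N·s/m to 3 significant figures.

b = 14.6 N·s/m

u + w = 9.09983;  u + w = √(2b)·v, so √(2b) = 9.09983/1.684 = 5.40370.
b = (√(2b))²/2 = 29.19997/2 = 14.59998.
(Check via u − w = 2F/√(2b): u − w = -4.72565, 2F/√(2b) = -4.72565.)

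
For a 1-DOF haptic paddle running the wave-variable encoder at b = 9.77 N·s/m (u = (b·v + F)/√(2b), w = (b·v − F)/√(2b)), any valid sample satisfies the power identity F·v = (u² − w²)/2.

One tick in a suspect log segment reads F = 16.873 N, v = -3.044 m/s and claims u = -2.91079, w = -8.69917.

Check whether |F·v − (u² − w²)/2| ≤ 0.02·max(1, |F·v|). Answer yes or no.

F·v = 16.873×(-3.044) = -51.36141 W.
(u² − w²)/2 = (8.47270 − 75.67556)/2 = -33.60143 W.
|Δ| = 17.75998;  2% of max(1, |F·v|) = 1.02723.

no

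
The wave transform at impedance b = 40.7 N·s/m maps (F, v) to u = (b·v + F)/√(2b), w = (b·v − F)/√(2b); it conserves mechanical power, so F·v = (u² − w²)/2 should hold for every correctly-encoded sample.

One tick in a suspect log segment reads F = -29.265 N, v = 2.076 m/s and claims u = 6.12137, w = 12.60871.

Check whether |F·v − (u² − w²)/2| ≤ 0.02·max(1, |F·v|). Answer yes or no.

F·v = (-29.265)×2.076 = -60.7541 W.
(u² − w²)/2 = (37.4712 − 158.9796)/2 = -60.7542 W.
|Δ| = 0.0001;  2% of max(1, |F·v|) = 1.2151.

yes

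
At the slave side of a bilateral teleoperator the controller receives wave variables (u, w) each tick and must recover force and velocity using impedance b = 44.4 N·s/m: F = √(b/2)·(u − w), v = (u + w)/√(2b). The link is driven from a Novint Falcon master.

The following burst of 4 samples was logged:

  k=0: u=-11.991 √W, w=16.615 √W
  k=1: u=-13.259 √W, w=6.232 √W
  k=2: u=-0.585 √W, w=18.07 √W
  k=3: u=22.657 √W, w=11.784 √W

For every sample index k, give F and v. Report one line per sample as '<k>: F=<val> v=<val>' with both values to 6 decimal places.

k=0: u−w=-28.606000, u+w=4.624000; √(b/2)=4.711688, √(2b)=9.423375; F=4.711688×(-28.606)=-134.782535, v=4.624000/9.423375=0.490695
k=1: u−w=-19.491000, u+w=-7.027000; √(b/2)=4.711688, √(2b)=9.423375; F=4.711688×(-19.491)=-91.835503, v=-7.027000/9.423375=-0.745699
k=2: u−w=-18.655000, u+w=17.485000; √(b/2)=4.711688, √(2b)=9.423375; F=4.711688×(-18.655)=-87.896532, v=17.485000/9.423375=1.855492
k=3: u−w=10.873000, u+w=34.441000; √(b/2)=4.711688, √(2b)=9.423375; F=4.711688×10.873=51.230179, v=34.441000/9.423375=3.654848

0: F=-134.782535 v=0.490695
1: F=-91.835503 v=-0.745699
2: F=-87.896532 v=1.855492
3: F=51.230179 v=3.654848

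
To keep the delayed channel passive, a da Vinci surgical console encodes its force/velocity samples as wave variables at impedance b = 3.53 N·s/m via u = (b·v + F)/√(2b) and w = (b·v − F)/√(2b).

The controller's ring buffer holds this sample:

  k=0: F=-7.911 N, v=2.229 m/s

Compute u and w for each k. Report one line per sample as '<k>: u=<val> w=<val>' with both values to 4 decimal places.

0: u=-0.0160 w=5.9386

k=0: b·v=3.53×2.229=7.8684; √(2b)=2.6571; u=(7.8684+(-7.911))/2.6571=-0.0160, w=(7.8684−(-7.911))/2.6571=5.9386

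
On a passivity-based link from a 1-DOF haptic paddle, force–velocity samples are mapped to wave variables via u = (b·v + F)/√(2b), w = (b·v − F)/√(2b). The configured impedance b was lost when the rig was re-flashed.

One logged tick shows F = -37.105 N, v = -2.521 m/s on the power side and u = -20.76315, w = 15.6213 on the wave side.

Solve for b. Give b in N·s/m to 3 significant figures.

u + w = -5.1418;  u + w = √(2b)·v, so √(2b) = -5.1418/(-2.521) = 2.0396.
b = (√(2b))²/2 = 4.1600/2 = 2.0800.
(Check via u − w = 2F/√(2b): u − w = -36.3845, 2F/√(2b) = -36.3845.)

b = 2.08 N·s/m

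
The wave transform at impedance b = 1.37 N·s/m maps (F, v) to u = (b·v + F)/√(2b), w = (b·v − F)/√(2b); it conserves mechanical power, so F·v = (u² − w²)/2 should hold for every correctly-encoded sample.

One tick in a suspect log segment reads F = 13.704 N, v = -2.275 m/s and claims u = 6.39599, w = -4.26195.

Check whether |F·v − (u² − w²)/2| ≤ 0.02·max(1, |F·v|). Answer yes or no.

F·v = 13.704×(-2.275) = -31.17660 W.
(u² − w²)/2 = (40.90869 − 18.16422)/2 = 11.37224 W.
|Δ| = 42.54884;  2% of max(1, |F·v|) = 0.62353.

no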